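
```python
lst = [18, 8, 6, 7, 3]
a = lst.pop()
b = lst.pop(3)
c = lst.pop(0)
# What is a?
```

After line 1: lst = [18, 8, 6, 7, 3]
After line 2 (pop() -> a = 3): lst = [18, 8, 6, 7]
After line 3 (pop(3) -> b = 7): lst = [18, 8, 6]
After line 4 (pop(0) -> c = 18): lst = [8, 6]

3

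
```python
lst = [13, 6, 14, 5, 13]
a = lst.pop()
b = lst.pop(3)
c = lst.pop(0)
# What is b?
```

After line 1: lst = [13, 6, 14, 5, 13]
After line 2 (pop() -> a = 13): lst = [13, 6, 14, 5]
After line 3 (pop(3) -> b = 5): lst = [13, 6, 14]
After line 4 (pop(0) -> c = 13): lst = [6, 14]

5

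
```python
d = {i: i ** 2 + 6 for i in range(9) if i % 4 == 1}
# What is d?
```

{1: 7, 5: 31}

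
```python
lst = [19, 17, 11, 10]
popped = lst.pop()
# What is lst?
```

[19, 17, 11]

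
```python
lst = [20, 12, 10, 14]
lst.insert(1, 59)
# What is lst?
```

[20, 59, 12, 10, 14]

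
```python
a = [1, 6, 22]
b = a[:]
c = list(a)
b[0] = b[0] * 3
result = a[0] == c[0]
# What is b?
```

After line 1: a = [1, 6, 22]
After line 2 (b = a[:], copy): a = [1, 6, 22], b = [1, 6, 22]
After line 3 (c = list(a) is a copy, new object): c = [1, 6, 22]
After line 4 (b[0] = 1 * 3 = 3; only b mutates (copy)): a = [1, 6, 22], b = [3, 6, 22], c = [1, 6, 22]
After line 5 (a[0] = 1, c[0] = 1; result = True)

[3, 6, 22]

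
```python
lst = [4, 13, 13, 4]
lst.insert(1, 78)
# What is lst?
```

[4, 78, 13, 13, 4]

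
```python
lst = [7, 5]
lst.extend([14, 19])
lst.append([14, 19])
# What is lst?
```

After line 1: lst = [7, 5]
After line 2 (extend unpacks [14, 19]): lst = [7, 5, 14, 19]
After line 3 (append adds [14, 19] as single element): lst = [7, 5, 14, 19, [14, 19]]

[7, 5, 14, 19, [14, 19]]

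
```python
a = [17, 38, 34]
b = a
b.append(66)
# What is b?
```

After line 1: a = [17, 38, 34]
After line 2 (b = a is an alias, same object): a = [17, 38, 34], b = [17, 38, 34]
After line 3 (b.append mutates the shared list): a = [17, 38, 34, 66], b = [17, 38, 34, 66]

[17, 38, 34, 66]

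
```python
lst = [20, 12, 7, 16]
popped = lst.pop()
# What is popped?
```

16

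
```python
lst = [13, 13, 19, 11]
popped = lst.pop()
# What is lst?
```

[13, 13, 19]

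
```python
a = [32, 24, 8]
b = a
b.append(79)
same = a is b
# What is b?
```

After line 1: a = [32, 24, 8]
After line 2 (b = a is an alias, same object): a = [32, 24, 8], b = [32, 24, 8]
After line 3 (b.append mutates the shared list): a = [32, 24, 8, 79], b = [32, 24, 8, 79]
After line 4 (same = a is b; same object -> True): same = True

[32, 24, 8, 79]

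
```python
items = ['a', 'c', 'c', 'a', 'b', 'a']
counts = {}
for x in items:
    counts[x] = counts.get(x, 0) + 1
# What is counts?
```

Initial: counts = {}, items = ['a', 'c', 'c', 'a', 'b', 'a']
See 'a': counts = {'a': 1}
See 'c': counts = {'a': 1, 'c': 1}
See 'c': counts = {'a': 1, 'c': 2}
See 'a': counts = {'a': 2, 'c': 2}
See 'b': counts = {'a': 2, 'c': 2, 'b': 1}
See 'a': counts = {'a': 3, 'c': 2, 'b': 1}

{'a': 3, 'c': 2, 'b': 1}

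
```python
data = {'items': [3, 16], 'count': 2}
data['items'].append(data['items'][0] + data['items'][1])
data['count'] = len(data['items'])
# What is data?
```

After line 1: data = {'items': [3, 16], 'count': 2}
After line 2 (append 3 + 16 = 19): data = {'items': [3, 16, 19], 'count': 2}
After line 3 (count = len(items) = 3): data = {'items': [3, 16, 19], 'count': 3}

{'items': [3, 16, 19], 'count': 3}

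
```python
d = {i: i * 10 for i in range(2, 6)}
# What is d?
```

{2: 20, 3: 30, 4: 40, 5: 50}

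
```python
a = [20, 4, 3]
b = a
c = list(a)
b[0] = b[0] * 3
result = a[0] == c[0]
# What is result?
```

After line 1: a = [20, 4, 3]
After line 2 (b = a, alias): a = [20, 4, 3], b = [20, 4, 3]
After line 3 (c = list(a) is a copy, new object): c = [20, 4, 3]
After line 4 (b[0] = 20 * 3 = 60; mutates shared a/b): a = b = [60, 4, 3], c = [20, 4, 3]
After line 5 (a[0] = 60, c[0] = 20; result = False)

False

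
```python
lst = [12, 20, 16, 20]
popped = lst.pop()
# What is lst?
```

[12, 20, 16]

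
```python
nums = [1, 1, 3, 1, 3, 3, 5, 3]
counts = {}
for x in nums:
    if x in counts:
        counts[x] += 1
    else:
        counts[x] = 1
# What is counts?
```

Initial: counts = {}, nums = [1, 1, 3, 1, 3, 3, 5, 3]
See 1: counts = {1: 1}
See 1: counts = {1: 2}
See 3: counts = {1: 2, 3: 1}
See 1: counts = {1: 3, 3: 1}
See 3: counts = {1: 3, 3: 2}
See 3: counts = {1: 3, 3: 3}
See 5: counts = {1: 3, 3: 3, 5: 1}
See 3: counts = {1: 3, 3: 4, 5: 1}

{1: 3, 3: 4, 5: 1}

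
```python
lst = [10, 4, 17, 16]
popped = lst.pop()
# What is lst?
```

[10, 4, 17]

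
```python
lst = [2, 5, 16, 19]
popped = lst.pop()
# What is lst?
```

[2, 5, 16]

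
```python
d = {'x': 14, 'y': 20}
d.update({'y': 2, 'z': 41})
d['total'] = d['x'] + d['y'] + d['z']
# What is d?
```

After line 1: d = {'x': 14, 'y': 20}
After line 2 (y overwritten, z added): d = {'x': 14, 'y': 2, 'z': 41}
After line 3 (total = 14 + 2 + 41 = 57): d = {'x': 14, 'y': 2, 'z': 41, 'total': 57}

{'x': 14, 'y': 2, 'z': 41, 'total': 57}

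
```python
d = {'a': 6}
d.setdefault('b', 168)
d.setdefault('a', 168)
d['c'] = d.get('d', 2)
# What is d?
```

After line 1: d = {'a': 6}
After line 2 (setdefault adds 'b'=168): d = {'a': 6, 'b': 168}
After line 3 (setdefault 'a' no-op, already exists): d = {'a': 6, 'b': 168}
After line 4 (get('d', 2) returns default since 'd' not in d): d = {'a': 6, 'b': 168, 'c': 2}

{'a': 6, 'b': 168, 'c': 2}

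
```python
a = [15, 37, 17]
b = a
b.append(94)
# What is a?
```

After line 1: a = [15, 37, 17]
After line 2 (b = a is an alias, same object): a = [15, 37, 17], b = [15, 37, 17]
After line 3 (b.append mutates the shared list): a = [15, 37, 17, 94], b = [15, 37, 17, 94]

[15, 37, 17, 94]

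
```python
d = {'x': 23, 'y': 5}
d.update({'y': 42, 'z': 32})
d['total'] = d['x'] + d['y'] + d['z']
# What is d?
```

After line 1: d = {'x': 23, 'y': 5}
After line 2 (y overwritten, z added): d = {'x': 23, 'y': 42, 'z': 32}
After line 3 (total = 23 + 42 + 32 = 97): d = {'x': 23, 'y': 42, 'z': 32, 'total': 97}

{'x': 23, 'y': 42, 'z': 32, 'total': 97}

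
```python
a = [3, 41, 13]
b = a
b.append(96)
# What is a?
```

After line 1: a = [3, 41, 13]
After line 2 (b = a is an alias, same object): a = [3, 41, 13], b = [3, 41, 13]
After line 3 (b.append mutates the shared list): a = [3, 41, 13, 96], b = [3, 41, 13, 96]

[3, 41, 13, 96]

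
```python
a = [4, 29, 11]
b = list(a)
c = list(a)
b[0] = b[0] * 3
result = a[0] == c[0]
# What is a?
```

After line 1: a = [4, 29, 11]
After line 2 (b = list(a), copy): a = [4, 29, 11], b = [4, 29, 11]
After line 3 (c = list(a) is a copy, new object): c = [4, 29, 11]
After line 4 (b[0] = 4 * 3 = 12; only b mutates (copy)): a = [4, 29, 11], b = [12, 29, 11], c = [4, 29, 11]
After line 5 (a[0] = 4, c[0] = 4; result = True)

[4, 29, 11]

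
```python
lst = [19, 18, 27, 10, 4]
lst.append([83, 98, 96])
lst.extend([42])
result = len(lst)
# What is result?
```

After line 1: lst = [19, 18, 27, 10, 4]
After line 2 (append adds [83, 98, 96] as single element): lst = [19, 18, 27, 10, 4, [83, 98, 96]]
After line 3 (extend unpacks [42], adds 42): lst = [19, 18, 27, 10, 4, [83, 98, 96], 42]
After line 4: result = len(lst) = 7

7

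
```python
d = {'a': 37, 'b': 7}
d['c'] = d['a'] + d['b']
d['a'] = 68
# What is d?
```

After line 1: d = {'a': 37, 'b': 7}
After line 2 (d['c'] = 37 + 7): d = {'a': 37, 'b': 7, 'c': 44}
After line 3: d = {'a': 68, 'b': 7, 'c': 44}

{'a': 68, 'b': 7, 'c': 44}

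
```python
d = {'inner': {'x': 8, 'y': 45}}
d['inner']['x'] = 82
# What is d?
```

After line 1: d = {'inner': {'x': 8, 'y': 45}}
After line 2 (inner x overwritten): d = {'inner': {'x': 82, 'y': 45}}

{'inner': {'x': 82, 'y': 45}}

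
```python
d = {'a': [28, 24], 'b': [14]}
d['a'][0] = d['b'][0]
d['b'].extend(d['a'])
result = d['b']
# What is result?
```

After line 1: d = {'a': [28, 24], 'b': [14]}
After line 2 (a[0] = b[0] = 14): d = {'a': [14, 24], 'b': [14]}
After line 3 (b.extend(a) appends [14, 24]): d = {'a': [14, 24], 'b': [14, 14, 24]}
After line 4: result = d['b'] = [14, 14, 24]

[14, 14, 24]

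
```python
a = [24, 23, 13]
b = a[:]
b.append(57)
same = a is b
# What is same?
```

After line 1: a = [24, 23, 13]
After line 2 (b = a[:] is a shallow copy, new object): a = [24, 23, 13], b = [24, 23, 13]
After line 3 (append only mutates b): a = [24, 23, 13], b = [24, 23, 13, 57]
After line 4 (same = a is b; different objects -> False): same = False

False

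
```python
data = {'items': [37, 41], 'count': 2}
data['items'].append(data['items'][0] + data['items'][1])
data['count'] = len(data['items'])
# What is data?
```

After line 1: data = {'items': [37, 41], 'count': 2}
After line 2 (append 37 + 41 = 78): data = {'items': [37, 41, 78], 'count': 2}
After line 3 (count = len(items) = 3): data = {'items': [37, 41, 78], 'count': 3}

{'items': [37, 41, 78], 'count': 3}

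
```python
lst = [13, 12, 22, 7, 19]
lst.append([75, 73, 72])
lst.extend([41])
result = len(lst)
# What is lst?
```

After line 1: lst = [13, 12, 22, 7, 19]
After line 2 (append adds [75, 73, 72] as single element): lst = [13, 12, 22, 7, 19, [75, 73, 72]]
After line 3 (extend unpacks [41], adds 41): lst = [13, 12, 22, 7, 19, [75, 73, 72], 41]
After line 4: result = len(lst) = 7

[13, 12, 22, 7, 19, [75, 73, 72], 41]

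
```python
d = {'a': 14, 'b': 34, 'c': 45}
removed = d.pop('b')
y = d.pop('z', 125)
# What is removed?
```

After line 1: d = {'a': 14, 'b': 34, 'c': 45}
After line 2 (pop 'b' returns 34): d = {'a': 14, 'c': 45}, removed = 34
After line 3 (pop 'z' missing, returns default 125): d = {'a': 14, 'c': 45}, y = 125

34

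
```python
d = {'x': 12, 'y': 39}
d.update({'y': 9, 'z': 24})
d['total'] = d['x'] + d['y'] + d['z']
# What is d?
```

After line 1: d = {'x': 12, 'y': 39}
After line 2 (y overwritten, z added): d = {'x': 12, 'y': 9, 'z': 24}
After line 3 (total = 12 + 9 + 24 = 45): d = {'x': 12, 'y': 9, 'z': 24, 'total': 45}

{'x': 12, 'y': 9, 'z': 24, 'total': 45}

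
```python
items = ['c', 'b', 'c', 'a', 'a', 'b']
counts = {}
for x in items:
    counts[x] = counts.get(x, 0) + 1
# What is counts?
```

Initial: counts = {}, items = ['c', 'b', 'c', 'a', 'a', 'b']
See 'c': counts = {'c': 1}
See 'b': counts = {'c': 1, 'b': 1}
See 'c': counts = {'c': 2, 'b': 1}
See 'a': counts = {'c': 2, 'b': 1, 'a': 1}
See 'a': counts = {'c': 2, 'b': 1, 'a': 2}
See 'b': counts = {'c': 2, 'b': 2, 'a': 2}

{'c': 2, 'b': 2, 'a': 2}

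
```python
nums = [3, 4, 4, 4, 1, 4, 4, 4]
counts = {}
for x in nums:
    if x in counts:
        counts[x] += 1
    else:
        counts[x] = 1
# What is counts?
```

Initial: counts = {}, nums = [3, 4, 4, 4, 1, 4, 4, 4]
See 3: counts = {3: 1}
See 4: counts = {3: 1, 4: 1}
See 4: counts = {3: 1, 4: 2}
See 4: counts = {3: 1, 4: 3}
See 1: counts = {3: 1, 4: 3, 1: 1}
See 4: counts = {3: 1, 4: 4, 1: 1}
See 4: counts = {3: 1, 4: 5, 1: 1}
See 4: counts = {3: 1, 4: 6, 1: 1}

{3: 1, 4: 6, 1: 1}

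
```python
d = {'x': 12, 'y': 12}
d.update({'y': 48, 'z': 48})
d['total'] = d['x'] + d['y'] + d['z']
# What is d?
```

After line 1: d = {'x': 12, 'y': 12}
After line 2 (y overwritten, z added): d = {'x': 12, 'y': 48, 'z': 48}
After line 3 (total = 12 + 48 + 48 = 108): d = {'x': 12, 'y': 48, 'z': 48, 'total': 108}

{'x': 12, 'y': 48, 'z': 48, 'total': 108}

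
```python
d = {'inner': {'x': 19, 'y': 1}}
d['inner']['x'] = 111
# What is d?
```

After line 1: d = {'inner': {'x': 19, 'y': 1}}
After line 2 (inner x overwritten): d = {'inner': {'x': 111, 'y': 1}}

{'inner': {'x': 111, 'y': 1}}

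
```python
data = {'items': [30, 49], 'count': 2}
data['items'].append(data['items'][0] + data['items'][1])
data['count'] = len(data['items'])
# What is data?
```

After line 1: data = {'items': [30, 49], 'count': 2}
After line 2 (append 30 + 49 = 79): data = {'items': [30, 49, 79], 'count': 2}
After line 3 (count = len(items) = 3): data = {'items': [30, 49, 79], 'count': 3}

{'items': [30, 49, 79], 'count': 3}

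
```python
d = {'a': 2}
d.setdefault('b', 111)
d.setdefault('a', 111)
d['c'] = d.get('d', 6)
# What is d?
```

After line 1: d = {'a': 2}
After line 2 (setdefault adds 'b'=111): d = {'a': 2, 'b': 111}
After line 3 (setdefault 'a' no-op, already exists): d = {'a': 2, 'b': 111}
After line 4 (get('d', 6) returns default since 'd' not in d): d = {'a': 2, 'b': 111, 'c': 6}

{'a': 2, 'b': 111, 'c': 6}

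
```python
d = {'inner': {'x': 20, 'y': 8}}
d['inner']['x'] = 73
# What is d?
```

After line 1: d = {'inner': {'x': 20, 'y': 8}}
After line 2 (inner x overwritten): d = {'inner': {'x': 73, 'y': 8}}

{'inner': {'x': 73, 'y': 8}}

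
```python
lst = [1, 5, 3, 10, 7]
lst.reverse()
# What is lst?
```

[7, 10, 3, 5, 1]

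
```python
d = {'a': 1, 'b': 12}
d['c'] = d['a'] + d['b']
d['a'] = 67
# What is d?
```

After line 1: d = {'a': 1, 'b': 12}
After line 2 (d['c'] = 1 + 12): d = {'a': 1, 'b': 12, 'c': 13}
After line 3: d = {'a': 67, 'b': 12, 'c': 13}

{'a': 67, 'b': 12, 'c': 13}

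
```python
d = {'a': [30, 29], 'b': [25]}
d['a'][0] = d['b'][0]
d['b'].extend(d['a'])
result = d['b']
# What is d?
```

After line 1: d = {'a': [30, 29], 'b': [25]}
After line 2 (a[0] = b[0] = 25): d = {'a': [25, 29], 'b': [25]}
After line 3 (b.extend(a) appends [25, 29]): d = {'a': [25, 29], 'b': [25, 25, 29]}
After line 4: result = d['b'] = [25, 25, 29]

{'a': [25, 29], 'b': [25, 25, 29]}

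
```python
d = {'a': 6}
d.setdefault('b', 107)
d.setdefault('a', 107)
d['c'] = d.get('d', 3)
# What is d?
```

After line 1: d = {'a': 6}
After line 2 (setdefault adds 'b'=107): d = {'a': 6, 'b': 107}
After line 3 (setdefault 'a' no-op, already exists): d = {'a': 6, 'b': 107}
After line 4 (get('d', 3) returns default since 'd' not in d): d = {'a': 6, 'b': 107, 'c': 3}

{'a': 6, 'b': 107, 'c': 3}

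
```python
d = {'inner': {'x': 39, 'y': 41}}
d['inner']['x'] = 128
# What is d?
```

After line 1: d = {'inner': {'x': 39, 'y': 41}}
After line 2 (inner x overwritten): d = {'inner': {'x': 128, 'y': 41}}

{'inner': {'x': 128, 'y': 41}}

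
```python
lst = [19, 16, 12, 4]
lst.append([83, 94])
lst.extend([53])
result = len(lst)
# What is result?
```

After line 1: lst = [19, 16, 12, 4]
After line 2 (append adds [83, 94] as single element): lst = [19, 16, 12, 4, [83, 94]]
After line 3 (extend unpacks [53], adds 53): lst = [19, 16, 12, 4, [83, 94], 53]
After line 4: result = len(lst) = 6

6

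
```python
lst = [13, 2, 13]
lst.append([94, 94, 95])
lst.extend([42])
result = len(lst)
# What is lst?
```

After line 1: lst = [13, 2, 13]
After line 2 (append adds [94, 94, 95] as single element): lst = [13, 2, 13, [94, 94, 95]]
After line 3 (extend unpacks [42], adds 42): lst = [13, 2, 13, [94, 94, 95], 42]
After line 4: result = len(lst) = 5

[13, 2, 13, [94, 94, 95], 42]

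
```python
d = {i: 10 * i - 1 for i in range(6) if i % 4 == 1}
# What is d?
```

{1: 9, 5: 49}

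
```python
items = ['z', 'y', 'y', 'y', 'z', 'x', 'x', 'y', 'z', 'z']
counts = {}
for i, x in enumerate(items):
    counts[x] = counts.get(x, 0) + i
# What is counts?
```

Initial: counts = {}, items = ['z', 'y', 'y', 'y', 'z', 'x', 'x', 'y', 'z', 'z']
i=0, x='z': counts = {'z': 0}
i=1, x='y': counts = {'z': 0, 'y': 1}
i=2, x='y': counts = {'z': 0, 'y': 3}
i=3, x='y': counts = {'z': 0, 'y': 6}
i=4, x='z': counts = {'z': 4, 'y': 6}
i=5, x='x': counts = {'z': 4, 'y': 6, 'x': 5}
i=6, x='x': counts = {'z': 4, 'y': 6, 'x': 11}
i=7, x='y': counts = {'z': 4, 'y': 13, 'x': 11}
i=8, x='z': counts = {'z': 12, 'y': 13, 'x': 11}
i=9, x='z': counts = {'z': 21, 'y': 13, 'x': 11}

{'z': 21, 'y': 13, 'x': 11}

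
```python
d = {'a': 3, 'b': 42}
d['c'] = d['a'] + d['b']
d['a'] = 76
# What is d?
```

After line 1: d = {'a': 3, 'b': 42}
After line 2 (d['c'] = 3 + 42): d = {'a': 3, 'b': 42, 'c': 45}
After line 3: d = {'a': 76, 'b': 42, 'c': 45}

{'a': 76, 'b': 42, 'c': 45}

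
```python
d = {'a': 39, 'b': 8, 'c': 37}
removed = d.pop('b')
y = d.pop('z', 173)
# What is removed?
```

After line 1: d = {'a': 39, 'b': 8, 'c': 37}
After line 2 (pop 'b' returns 8): d = {'a': 39, 'c': 37}, removed = 8
After line 3 (pop 'z' missing, returns default 173): d = {'a': 39, 'c': 37}, y = 173

8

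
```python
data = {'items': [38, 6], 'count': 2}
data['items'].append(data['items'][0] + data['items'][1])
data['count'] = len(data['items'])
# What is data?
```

After line 1: data = {'items': [38, 6], 'count': 2}
After line 2 (append 38 + 6 = 44): data = {'items': [38, 6, 44], 'count': 2}
After line 3 (count = len(items) = 3): data = {'items': [38, 6, 44], 'count': 3}

{'items': [38, 6, 44], 'count': 3}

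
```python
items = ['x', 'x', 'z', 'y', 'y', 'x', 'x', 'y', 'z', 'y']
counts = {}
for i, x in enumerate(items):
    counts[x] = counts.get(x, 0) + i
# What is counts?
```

Initial: counts = {}, items = ['x', 'x', 'z', 'y', 'y', 'x', 'x', 'y', 'z', 'y']
i=0, x='x': counts = {'x': 0}
i=1, x='x': counts = {'x': 1}
i=2, x='z': counts = {'x': 1, 'z': 2}
i=3, x='y': counts = {'x': 1, 'z': 2, 'y': 3}
i=4, x='y': counts = {'x': 1, 'z': 2, 'y': 7}
i=5, x='x': counts = {'x': 6, 'z': 2, 'y': 7}
i=6, x='x': counts = {'x': 12, 'z': 2, 'y': 7}
i=7, x='y': counts = {'x': 12, 'z': 2, 'y': 14}
i=8, x='z': counts = {'x': 12, 'z': 10, 'y': 14}
i=9, x='y': counts = {'x': 12, 'z': 10, 'y': 23}

{'x': 12, 'z': 10, 'y': 23}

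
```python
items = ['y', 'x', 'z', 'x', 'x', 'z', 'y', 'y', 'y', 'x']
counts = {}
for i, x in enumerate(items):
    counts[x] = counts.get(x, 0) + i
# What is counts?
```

Initial: counts = {}, items = ['y', 'x', 'z', 'x', 'x', 'z', 'y', 'y', 'y', 'x']
i=0, x='y': counts = {'y': 0}
i=1, x='x': counts = {'y': 0, 'x': 1}
i=2, x='z': counts = {'y': 0, 'x': 1, 'z': 2}
i=3, x='x': counts = {'y': 0, 'x': 4, 'z': 2}
i=4, x='x': counts = {'y': 0, 'x': 8, 'z': 2}
i=5, x='z': counts = {'y': 0, 'x': 8, 'z': 7}
i=6, x='y': counts = {'y': 6, 'x': 8, 'z': 7}
i=7, x='y': counts = {'y': 13, 'x': 8, 'z': 7}
i=8, x='y': counts = {'y': 21, 'x': 8, 'z': 7}
i=9, x='x': counts = {'y': 21, 'x': 17, 'z': 7}

{'y': 21, 'x': 17, 'z': 7}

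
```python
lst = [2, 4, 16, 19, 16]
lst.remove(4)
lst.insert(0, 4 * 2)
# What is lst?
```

After line 1: lst = [2, 4, 16, 19, 16]
After line 2 (remove first 4): lst = [2, 16, 19, 16]
After line 3 (insert 8 at index 0): lst = [8, 2, 16, 19, 16]

[8, 2, 16, 19, 16]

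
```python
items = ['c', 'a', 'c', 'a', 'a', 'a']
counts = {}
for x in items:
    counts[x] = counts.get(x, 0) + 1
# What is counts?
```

Initial: counts = {}, items = ['c', 'a', 'c', 'a', 'a', 'a']
See 'c': counts = {'c': 1}
See 'a': counts = {'c': 1, 'a': 1}
See 'c': counts = {'c': 2, 'a': 1}
See 'a': counts = {'c': 2, 'a': 2}
See 'a': counts = {'c': 2, 'a': 3}
See 'a': counts = {'c': 2, 'a': 4}

{'c': 2, 'a': 4}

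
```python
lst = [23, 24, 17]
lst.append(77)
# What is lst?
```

[23, 24, 17, 77]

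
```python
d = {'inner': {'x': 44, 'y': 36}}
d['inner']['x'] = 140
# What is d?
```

After line 1: d = {'inner': {'x': 44, 'y': 36}}
After line 2 (inner x overwritten): d = {'inner': {'x': 140, 'y': 36}}

{'inner': {'x': 140, 'y': 36}}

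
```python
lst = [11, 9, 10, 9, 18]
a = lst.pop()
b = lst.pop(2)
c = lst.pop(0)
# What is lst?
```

After line 1: lst = [11, 9, 10, 9, 18]
After line 2 (pop() -> a = 18): lst = [11, 9, 10, 9]
After line 3 (pop(2) -> b = 10): lst = [11, 9, 9]
After line 4 (pop(0) -> c = 11): lst = [9, 9]

[9, 9]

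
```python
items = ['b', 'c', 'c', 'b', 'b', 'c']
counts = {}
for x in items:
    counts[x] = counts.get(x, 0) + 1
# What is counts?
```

Initial: counts = {}, items = ['b', 'c', 'c', 'b', 'b', 'c']
See 'b': counts = {'b': 1}
See 'c': counts = {'b': 1, 'c': 1}
See 'c': counts = {'b': 1, 'c': 2}
See 'b': counts = {'b': 2, 'c': 2}
See 'b': counts = {'b': 3, 'c': 2}
See 'c': counts = {'b': 3, 'c': 3}

{'b': 3, 'c': 3}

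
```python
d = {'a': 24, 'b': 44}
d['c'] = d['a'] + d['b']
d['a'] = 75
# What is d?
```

After line 1: d = {'a': 24, 'b': 44}
After line 2 (d['c'] = 24 + 44): d = {'a': 24, 'b': 44, 'c': 68}
After line 3: d = {'a': 75, 'b': 44, 'c': 68}

{'a': 75, 'b': 44, 'c': 68}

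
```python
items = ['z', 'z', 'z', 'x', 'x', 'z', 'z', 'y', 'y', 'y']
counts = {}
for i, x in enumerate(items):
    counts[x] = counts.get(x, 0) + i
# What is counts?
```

Initial: counts = {}, items = ['z', 'z', 'z', 'x', 'x', 'z', 'z', 'y', 'y', 'y']
i=0, x='z': counts = {'z': 0}
i=1, x='z': counts = {'z': 1}
i=2, x='z': counts = {'z': 3}
i=3, x='x': counts = {'z': 3, 'x': 3}
i=4, x='x': counts = {'z': 3, 'x': 7}
i=5, x='z': counts = {'z': 8, 'x': 7}
i=6, x='z': counts = {'z': 14, 'x': 7}
i=7, x='y': counts = {'z': 14, 'x': 7, 'y': 7}
i=8, x='y': counts = {'z': 14, 'x': 7, 'y': 15}
i=9, x='y': counts = {'z': 14, 'x': 7, 'y': 24}

{'z': 14, 'x': 7, 'y': 24}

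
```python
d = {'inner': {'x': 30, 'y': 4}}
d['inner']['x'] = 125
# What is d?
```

After line 1: d = {'inner': {'x': 30, 'y': 4}}
After line 2 (inner x overwritten): d = {'inner': {'x': 125, 'y': 4}}

{'inner': {'x': 125, 'y': 4}}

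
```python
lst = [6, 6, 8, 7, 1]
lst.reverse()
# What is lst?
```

[1, 7, 8, 6, 6]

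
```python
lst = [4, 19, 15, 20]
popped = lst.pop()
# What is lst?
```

[4, 19, 15]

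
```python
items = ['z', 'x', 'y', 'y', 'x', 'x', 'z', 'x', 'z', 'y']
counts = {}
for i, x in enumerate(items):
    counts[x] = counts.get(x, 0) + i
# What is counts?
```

Initial: counts = {}, items = ['z', 'x', 'y', 'y', 'x', 'x', 'z', 'x', 'z', 'y']
i=0, x='z': counts = {'z': 0}
i=1, x='x': counts = {'z': 0, 'x': 1}
i=2, x='y': counts = {'z': 0, 'x': 1, 'y': 2}
i=3, x='y': counts = {'z': 0, 'x': 1, 'y': 5}
i=4, x='x': counts = {'z': 0, 'x': 5, 'y': 5}
i=5, x='x': counts = {'z': 0, 'x': 10, 'y': 5}
i=6, x='z': counts = {'z': 6, 'x': 10, 'y': 5}
i=7, x='x': counts = {'z': 6, 'x': 17, 'y': 5}
i=8, x='z': counts = {'z': 14, 'x': 17, 'y': 5}
i=9, x='y': counts = {'z': 14, 'x': 17, 'y': 14}

{'z': 14, 'x': 17, 'y': 14}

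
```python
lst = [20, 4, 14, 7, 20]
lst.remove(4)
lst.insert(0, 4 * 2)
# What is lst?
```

After line 1: lst = [20, 4, 14, 7, 20]
After line 2 (remove first 4): lst = [20, 14, 7, 20]
After line 3 (insert 8 at index 0): lst = [8, 20, 14, 7, 20]

[8, 20, 14, 7, 20]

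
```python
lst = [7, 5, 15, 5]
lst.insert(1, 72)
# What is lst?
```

[7, 72, 5, 15, 5]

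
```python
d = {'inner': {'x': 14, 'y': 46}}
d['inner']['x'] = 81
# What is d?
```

After line 1: d = {'inner': {'x': 14, 'y': 46}}
After line 2 (inner x overwritten): d = {'inner': {'x': 81, 'y': 46}}

{'inner': {'x': 81, 'y': 46}}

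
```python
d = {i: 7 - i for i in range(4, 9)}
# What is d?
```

{4: 3, 5: 2, 6: 1, 7: 0, 8: -1}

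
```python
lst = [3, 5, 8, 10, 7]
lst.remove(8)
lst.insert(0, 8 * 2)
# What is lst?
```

After line 1: lst = [3, 5, 8, 10, 7]
After line 2 (remove first 8): lst = [3, 5, 10, 7]
After line 3 (insert 16 at index 0): lst = [16, 3, 5, 10, 7]

[16, 3, 5, 10, 7]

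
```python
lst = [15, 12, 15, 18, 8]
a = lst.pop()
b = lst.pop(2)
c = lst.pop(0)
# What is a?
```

After line 1: lst = [15, 12, 15, 18, 8]
After line 2 (pop() -> a = 8): lst = [15, 12, 15, 18]
After line 3 (pop(2) -> b = 15): lst = [15, 12, 18]
After line 4 (pop(0) -> c = 15): lst = [12, 18]

8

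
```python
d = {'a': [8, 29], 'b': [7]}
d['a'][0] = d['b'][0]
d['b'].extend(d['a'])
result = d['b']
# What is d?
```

After line 1: d = {'a': [8, 29], 'b': [7]}
After line 2 (a[0] = b[0] = 7): d = {'a': [7, 29], 'b': [7]}
After line 3 (b.extend(a) appends [7, 29]): d = {'a': [7, 29], 'b': [7, 7, 29]}
After line 4: result = d['b'] = [7, 7, 29]

{'a': [7, 29], 'b': [7, 7, 29]}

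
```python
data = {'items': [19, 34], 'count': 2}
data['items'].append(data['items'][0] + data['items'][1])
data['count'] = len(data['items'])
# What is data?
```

After line 1: data = {'items': [19, 34], 'count': 2}
After line 2 (append 19 + 34 = 53): data = {'items': [19, 34, 53], 'count': 2}
After line 3 (count = len(items) = 3): data = {'items': [19, 34, 53], 'count': 3}

{'items': [19, 34, 53], 'count': 3}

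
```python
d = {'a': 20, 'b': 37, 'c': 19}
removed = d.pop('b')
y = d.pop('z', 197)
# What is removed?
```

After line 1: d = {'a': 20, 'b': 37, 'c': 19}
After line 2 (pop 'b' returns 37): d = {'a': 20, 'c': 19}, removed = 37
After line 3 (pop 'z' missing, returns default 197): d = {'a': 20, 'c': 19}, y = 197

37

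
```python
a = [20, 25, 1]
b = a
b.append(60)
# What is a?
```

After line 1: a = [20, 25, 1]
After line 2 (b = a is an alias, same object): a = [20, 25, 1], b = [20, 25, 1]
After line 3 (b.append mutates the shared list): a = [20, 25, 1, 60], b = [20, 25, 1, 60]

[20, 25, 1, 60]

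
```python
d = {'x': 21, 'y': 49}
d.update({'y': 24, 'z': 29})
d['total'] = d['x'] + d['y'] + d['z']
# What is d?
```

After line 1: d = {'x': 21, 'y': 49}
After line 2 (y overwritten, z added): d = {'x': 21, 'y': 24, 'z': 29}
After line 3 (total = 21 + 24 + 29 = 74): d = {'x': 21, 'y': 24, 'z': 29, 'total': 74}

{'x': 21, 'y': 24, 'z': 29, 'total': 74}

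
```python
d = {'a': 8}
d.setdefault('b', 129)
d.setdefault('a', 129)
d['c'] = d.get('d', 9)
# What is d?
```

After line 1: d = {'a': 8}
After line 2 (setdefault adds 'b'=129): d = {'a': 8, 'b': 129}
After line 3 (setdefault 'a' no-op, already exists): d = {'a': 8, 'b': 129}
After line 4 (get('d', 9) returns default since 'd' not in d): d = {'a': 8, 'b': 129, 'c': 9}

{'a': 8, 'b': 129, 'c': 9}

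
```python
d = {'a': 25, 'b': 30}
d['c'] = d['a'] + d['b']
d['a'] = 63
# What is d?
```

After line 1: d = {'a': 25, 'b': 30}
After line 2 (d['c'] = 25 + 30): d = {'a': 25, 'b': 30, 'c': 55}
After line 3: d = {'a': 63, 'b': 30, 'c': 55}

{'a': 63, 'b': 30, 'c': 55}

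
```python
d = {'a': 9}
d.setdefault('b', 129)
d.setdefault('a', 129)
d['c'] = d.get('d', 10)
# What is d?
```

After line 1: d = {'a': 9}
After line 2 (setdefault adds 'b'=129): d = {'a': 9, 'b': 129}
After line 3 (setdefault 'a' no-op, already exists): d = {'a': 9, 'b': 129}
After line 4 (get('d', 10) returns default since 'd' not in d): d = {'a': 9, 'b': 129, 'c': 10}

{'a': 9, 'b': 129, 'c': 10}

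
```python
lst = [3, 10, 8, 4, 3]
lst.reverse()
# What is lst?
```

[3, 4, 8, 10, 3]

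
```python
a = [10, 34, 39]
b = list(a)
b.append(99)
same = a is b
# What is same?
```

After line 1: a = [10, 34, 39]
After line 2 (b = list(a) is a shallow copy, new object): a = [10, 34, 39], b = [10, 34, 39]
After line 3 (append only mutates b): a = [10, 34, 39], b = [10, 34, 39, 99]
After line 4 (same = a is b; different objects -> False): same = False

False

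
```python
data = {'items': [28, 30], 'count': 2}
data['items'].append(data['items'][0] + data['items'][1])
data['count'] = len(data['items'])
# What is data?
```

After line 1: data = {'items': [28, 30], 'count': 2}
After line 2 (append 28 + 30 = 58): data = {'items': [28, 30, 58], 'count': 2}
After line 3 (count = len(items) = 3): data = {'items': [28, 30, 58], 'count': 3}

{'items': [28, 30, 58], 'count': 3}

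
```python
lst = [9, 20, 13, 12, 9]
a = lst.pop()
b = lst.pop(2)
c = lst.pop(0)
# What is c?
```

After line 1: lst = [9, 20, 13, 12, 9]
After line 2 (pop() -> a = 9): lst = [9, 20, 13, 12]
After line 3 (pop(2) -> b = 13): lst = [9, 20, 12]
After line 4 (pop(0) -> c = 9): lst = [20, 12]

9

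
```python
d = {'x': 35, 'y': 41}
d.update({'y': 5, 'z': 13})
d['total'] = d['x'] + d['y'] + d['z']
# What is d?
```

After line 1: d = {'x': 35, 'y': 41}
After line 2 (y overwritten, z added): d = {'x': 35, 'y': 5, 'z': 13}
After line 3 (total = 35 + 5 + 13 = 53): d = {'x': 35, 'y': 5, 'z': 13, 'total': 53}

{'x': 35, 'y': 5, 'z': 13, 'total': 53}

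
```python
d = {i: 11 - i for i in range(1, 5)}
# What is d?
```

{1: 10, 2: 9, 3: 8, 4: 7}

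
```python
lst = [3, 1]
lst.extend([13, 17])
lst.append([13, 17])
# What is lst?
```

After line 1: lst = [3, 1]
After line 2 (extend unpacks [13, 17]): lst = [3, 1, 13, 17]
After line 3 (append adds [13, 17] as single element): lst = [3, 1, 13, 17, [13, 17]]

[3, 1, 13, 17, [13, 17]]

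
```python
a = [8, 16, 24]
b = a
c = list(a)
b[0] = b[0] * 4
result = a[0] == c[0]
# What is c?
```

After line 1: a = [8, 16, 24]
After line 2 (b = a, alias): a = [8, 16, 24], b = [8, 16, 24]
After line 3 (c = list(a) is a copy, new object): c = [8, 16, 24]
After line 4 (b[0] = 8 * 4 = 32; mutates shared a/b): a = b = [32, 16, 24], c = [8, 16, 24]
After line 5 (a[0] = 32, c[0] = 8; result = False)

[8, 16, 24]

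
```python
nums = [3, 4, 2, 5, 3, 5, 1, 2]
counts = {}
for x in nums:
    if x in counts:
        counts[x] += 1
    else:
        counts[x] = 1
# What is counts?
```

Initial: counts = {}, nums = [3, 4, 2, 5, 3, 5, 1, 2]
See 3: counts = {3: 1}
See 4: counts = {3: 1, 4: 1}
See 2: counts = {3: 1, 4: 1, 2: 1}
See 5: counts = {3: 1, 4: 1, 2: 1, 5: 1}
See 3: counts = {3: 2, 4: 1, 2: 1, 5: 1}
See 5: counts = {3: 2, 4: 1, 2: 1, 5: 2}
See 1: counts = {3: 2, 4: 1, 2: 1, 5: 2, 1: 1}
See 2: counts = {3: 2, 4: 1, 2: 2, 5: 2, 1: 1}

{3: 2, 4: 1, 2: 2, 5: 2, 1: 1}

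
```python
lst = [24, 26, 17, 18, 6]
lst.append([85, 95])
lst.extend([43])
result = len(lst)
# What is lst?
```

After line 1: lst = [24, 26, 17, 18, 6]
After line 2 (append adds [85, 95] as single element): lst = [24, 26, 17, 18, 6, [85, 95]]
After line 3 (extend unpacks [43], adds 43): lst = [24, 26, 17, 18, 6, [85, 95], 43]
After line 4: result = len(lst) = 7

[24, 26, 17, 18, 6, [85, 95], 43]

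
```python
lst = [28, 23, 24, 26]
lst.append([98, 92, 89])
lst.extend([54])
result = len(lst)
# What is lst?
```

After line 1: lst = [28, 23, 24, 26]
After line 2 (append adds [98, 92, 89] as single element): lst = [28, 23, 24, 26, [98, 92, 89]]
After line 3 (extend unpacks [54], adds 54): lst = [28, 23, 24, 26, [98, 92, 89], 54]
After line 4: result = len(lst) = 6

[28, 23, 24, 26, [98, 92, 89], 54]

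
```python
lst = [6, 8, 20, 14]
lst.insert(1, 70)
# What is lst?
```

[6, 70, 8, 20, 14]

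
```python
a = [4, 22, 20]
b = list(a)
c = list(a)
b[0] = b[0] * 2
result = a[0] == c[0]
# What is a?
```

After line 1: a = [4, 22, 20]
After line 2 (b = list(a), copy): a = [4, 22, 20], b = [4, 22, 20]
After line 3 (c = list(a) is a copy, new object): c = [4, 22, 20]
After line 4 (b[0] = 4 * 2 = 8; only b mutates (copy)): a = [4, 22, 20], b = [8, 22, 20], c = [4, 22, 20]
After line 5 (a[0] = 4, c[0] = 4; result = True)

[4, 22, 20]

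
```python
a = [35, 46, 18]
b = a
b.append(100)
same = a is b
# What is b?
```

After line 1: a = [35, 46, 18]
After line 2 (b = a is an alias, same object): a = [35, 46, 18], b = [35, 46, 18]
After line 3 (b.append mutates the shared list): a = [35, 46, 18, 100], b = [35, 46, 18, 100]
After line 4 (same = a is b; same object -> True): same = True

[35, 46, 18, 100]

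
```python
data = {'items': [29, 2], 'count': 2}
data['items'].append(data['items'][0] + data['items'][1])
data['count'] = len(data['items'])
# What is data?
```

After line 1: data = {'items': [29, 2], 'count': 2}
After line 2 (append 29 + 2 = 31): data = {'items': [29, 2, 31], 'count': 2}
After line 3 (count = len(items) = 3): data = {'items': [29, 2, 31], 'count': 3}

{'items': [29, 2, 31], 'count': 3}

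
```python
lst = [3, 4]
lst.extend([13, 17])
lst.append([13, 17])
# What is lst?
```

After line 1: lst = [3, 4]
After line 2 (extend unpacks [13, 17]): lst = [3, 4, 13, 17]
After line 3 (append adds [13, 17] as single element): lst = [3, 4, 13, 17, [13, 17]]

[3, 4, 13, 17, [13, 17]]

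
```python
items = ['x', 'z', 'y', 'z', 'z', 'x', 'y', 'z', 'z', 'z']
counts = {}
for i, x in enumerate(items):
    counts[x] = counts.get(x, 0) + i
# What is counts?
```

Initial: counts = {}, items = ['x', 'z', 'y', 'z', 'z', 'x', 'y', 'z', 'z', 'z']
i=0, x='x': counts = {'x': 0}
i=1, x='z': counts = {'x': 0, 'z': 1}
i=2, x='y': counts = {'x': 0, 'z': 1, 'y': 2}
i=3, x='z': counts = {'x': 0, 'z': 4, 'y': 2}
i=4, x='z': counts = {'x': 0, 'z': 8, 'y': 2}
i=5, x='x': counts = {'x': 5, 'z': 8, 'y': 2}
i=6, x='y': counts = {'x': 5, 'z': 8, 'y': 8}
i=7, x='z': counts = {'x': 5, 'z': 15, 'y': 8}
i=8, x='z': counts = {'x': 5, 'z': 23, 'y': 8}
i=9, x='z': counts = {'x': 5, 'z': 32, 'y': 8}

{'x': 5, 'z': 32, 'y': 8}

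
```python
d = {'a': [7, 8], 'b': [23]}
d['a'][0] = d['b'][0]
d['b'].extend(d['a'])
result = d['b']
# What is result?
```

After line 1: d = {'a': [7, 8], 'b': [23]}
After line 2 (a[0] = b[0] = 23): d = {'a': [23, 8], 'b': [23]}
After line 3 (b.extend(a) appends [23, 8]): d = {'a': [23, 8], 'b': [23, 23, 8]}
After line 4: result = d['b'] = [23, 23, 8]

[23, 23, 8]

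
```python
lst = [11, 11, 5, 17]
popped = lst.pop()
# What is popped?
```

17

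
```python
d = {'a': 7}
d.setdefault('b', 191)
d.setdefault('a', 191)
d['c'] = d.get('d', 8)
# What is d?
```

After line 1: d = {'a': 7}
After line 2 (setdefault adds 'b'=191): d = {'a': 7, 'b': 191}
After line 3 (setdefault 'a' no-op, already exists): d = {'a': 7, 'b': 191}
After line 4 (get('d', 8) returns default since 'd' not in d): d = {'a': 7, 'b': 191, 'c': 8}

{'a': 7, 'b': 191, 'c': 8}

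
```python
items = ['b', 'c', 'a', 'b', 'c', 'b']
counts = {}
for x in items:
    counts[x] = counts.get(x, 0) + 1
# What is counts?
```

Initial: counts = {}, items = ['b', 'c', 'a', 'b', 'c', 'b']
See 'b': counts = {'b': 1}
See 'c': counts = {'b': 1, 'c': 1}
See 'a': counts = {'b': 1, 'c': 1, 'a': 1}
See 'b': counts = {'b': 2, 'c': 1, 'a': 1}
See 'c': counts = {'b': 2, 'c': 2, 'a': 1}
See 'b': counts = {'b': 3, 'c': 2, 'a': 1}

{'b': 3, 'c': 2, 'a': 1}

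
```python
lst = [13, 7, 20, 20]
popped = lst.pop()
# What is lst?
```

[13, 7, 20]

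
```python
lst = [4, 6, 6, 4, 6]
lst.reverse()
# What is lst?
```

[6, 4, 6, 6, 4]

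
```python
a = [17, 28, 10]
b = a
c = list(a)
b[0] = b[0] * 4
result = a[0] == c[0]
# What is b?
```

After line 1: a = [17, 28, 10]
After line 2 (b = a, alias): a = [17, 28, 10], b = [17, 28, 10]
After line 3 (c = list(a) is a copy, new object): c = [17, 28, 10]
After line 4 (b[0] = 17 * 4 = 68; mutates shared a/b): a = b = [68, 28, 10], c = [17, 28, 10]
After line 5 (a[0] = 68, c[0] = 17; result = False)

[68, 28, 10]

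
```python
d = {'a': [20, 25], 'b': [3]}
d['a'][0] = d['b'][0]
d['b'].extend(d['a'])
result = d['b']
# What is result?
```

After line 1: d = {'a': [20, 25], 'b': [3]}
After line 2 (a[0] = b[0] = 3): d = {'a': [3, 25], 'b': [3]}
After line 3 (b.extend(a) appends [3, 25]): d = {'a': [3, 25], 'b': [3, 3, 25]}
After line 4: result = d['b'] = [3, 3, 25]

[3, 3, 25]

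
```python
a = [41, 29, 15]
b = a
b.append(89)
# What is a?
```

After line 1: a = [41, 29, 15]
After line 2 (b = a is an alias, same object): a = [41, 29, 15], b = [41, 29, 15]
After line 3 (b.append mutates the shared list): a = [41, 29, 15, 89], b = [41, 29, 15, 89]

[41, 29, 15, 89]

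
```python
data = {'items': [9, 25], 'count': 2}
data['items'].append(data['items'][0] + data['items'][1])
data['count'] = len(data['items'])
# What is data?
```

After line 1: data = {'items': [9, 25], 'count': 2}
After line 2 (append 9 + 25 = 34): data = {'items': [9, 25, 34], 'count': 2}
After line 3 (count = len(items) = 3): data = {'items': [9, 25, 34], 'count': 3}

{'items': [9, 25, 34], 'count': 3}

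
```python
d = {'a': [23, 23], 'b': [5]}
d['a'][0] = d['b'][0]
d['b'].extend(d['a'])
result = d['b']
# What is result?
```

After line 1: d = {'a': [23, 23], 'b': [5]}
After line 2 (a[0] = b[0] = 5): d = {'a': [5, 23], 'b': [5]}
After line 3 (b.extend(a) appends [5, 23]): d = {'a': [5, 23], 'b': [5, 5, 23]}
After line 4: result = d['b'] = [5, 5, 23]

[5, 5, 23]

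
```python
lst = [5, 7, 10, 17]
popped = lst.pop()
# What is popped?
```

17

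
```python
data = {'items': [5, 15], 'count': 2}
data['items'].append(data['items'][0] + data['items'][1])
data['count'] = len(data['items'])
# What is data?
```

After line 1: data = {'items': [5, 15], 'count': 2}
After line 2 (append 5 + 15 = 20): data = {'items': [5, 15, 20], 'count': 2}
After line 3 (count = len(items) = 3): data = {'items': [5, 15, 20], 'count': 3}

{'items': [5, 15, 20], 'count': 3}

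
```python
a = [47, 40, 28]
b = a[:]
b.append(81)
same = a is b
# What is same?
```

After line 1: a = [47, 40, 28]
After line 2 (b = a[:] is a shallow copy, new object): a = [47, 40, 28], b = [47, 40, 28]
After line 3 (append only mutates b): a = [47, 40, 28], b = [47, 40, 28, 81]
After line 4 (same = a is b; different objects -> False): same = False

False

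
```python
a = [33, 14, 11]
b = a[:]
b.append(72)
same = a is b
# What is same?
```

After line 1: a = [33, 14, 11]
After line 2 (b = a[:] is a shallow copy, new object): a = [33, 14, 11], b = [33, 14, 11]
After line 3 (append only mutates b): a = [33, 14, 11], b = [33, 14, 11, 72]
After line 4 (same = a is b; different objects -> False): same = False

False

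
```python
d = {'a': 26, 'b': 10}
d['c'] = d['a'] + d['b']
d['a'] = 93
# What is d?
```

After line 1: d = {'a': 26, 'b': 10}
After line 2 (d['c'] = 26 + 10): d = {'a': 26, 'b': 10, 'c': 36}
After line 3: d = {'a': 93, 'b': 10, 'c': 36}

{'a': 93, 'b': 10, 'c': 36}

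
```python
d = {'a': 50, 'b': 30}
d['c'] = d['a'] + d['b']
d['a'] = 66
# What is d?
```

After line 1: d = {'a': 50, 'b': 30}
After line 2 (d['c'] = 50 + 30): d = {'a': 50, 'b': 30, 'c': 80}
After line 3: d = {'a': 66, 'b': 30, 'c': 80}

{'a': 66, 'b': 30, 'c': 80}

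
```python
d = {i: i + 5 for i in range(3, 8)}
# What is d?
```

{3: 8, 4: 9, 5: 10, 6: 11, 7: 12}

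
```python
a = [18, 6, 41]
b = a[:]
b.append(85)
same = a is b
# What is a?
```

After line 1: a = [18, 6, 41]
After line 2 (b = a[:] is a shallow copy, new object): a = [18, 6, 41], b = [18, 6, 41]
After line 3 (append only mutates b): a = [18, 6, 41], b = [18, 6, 41, 85]
After line 4 (same = a is b; different objects -> False): same = False

[18, 6, 41]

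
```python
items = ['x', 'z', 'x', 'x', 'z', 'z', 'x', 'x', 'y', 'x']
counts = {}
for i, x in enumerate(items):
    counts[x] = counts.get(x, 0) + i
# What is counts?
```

Initial: counts = {}, items = ['x', 'z', 'x', 'x', 'z', 'z', 'x', 'x', 'y', 'x']
i=0, x='x': counts = {'x': 0}
i=1, x='z': counts = {'x': 0, 'z': 1}
i=2, x='x': counts = {'x': 2, 'z': 1}
i=3, x='x': counts = {'x': 5, 'z': 1}
i=4, x='z': counts = {'x': 5, 'z': 5}
i=5, x='z': counts = {'x': 5, 'z': 10}
i=6, x='x': counts = {'x': 11, 'z': 10}
i=7, x='x': counts = {'x': 18, 'z': 10}
i=8, x='y': counts = {'x': 18, 'z': 10, 'y': 8}
i=9, x='x': counts = {'x': 27, 'z': 10, 'y': 8}

{'x': 27, 'z': 10, 'y': 8}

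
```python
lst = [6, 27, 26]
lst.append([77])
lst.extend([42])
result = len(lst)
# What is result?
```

After line 1: lst = [6, 27, 26]
After line 2 (append adds [77] as single element): lst = [6, 27, 26, [77]]
After line 3 (extend unpacks [42], adds 42): lst = [6, 27, 26, [77], 42]
After line 4: result = len(lst) = 5

5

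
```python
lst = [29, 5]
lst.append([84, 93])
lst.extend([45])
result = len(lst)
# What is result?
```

After line 1: lst = [29, 5]
After line 2 (append adds [84, 93] as single element): lst = [29, 5, [84, 93]]
After line 3 (extend unpacks [45], adds 45): lst = [29, 5, [84, 93], 45]
After line 4: result = len(lst) = 4

4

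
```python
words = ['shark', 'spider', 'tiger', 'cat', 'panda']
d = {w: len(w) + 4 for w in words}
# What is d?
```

{'shark': 9, 'spider': 10, 'tiger': 9, 'cat': 7, 'panda': 9}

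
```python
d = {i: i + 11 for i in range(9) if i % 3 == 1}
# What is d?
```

{1: 12, 4: 15, 7: 18}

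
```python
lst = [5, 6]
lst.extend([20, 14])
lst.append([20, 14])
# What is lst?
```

After line 1: lst = [5, 6]
After line 2 (extend unpacks [20, 14]): lst = [5, 6, 20, 14]
After line 3 (append adds [20, 14] as single element): lst = [5, 6, 20, 14, [20, 14]]

[5, 6, 20, 14, [20, 14]]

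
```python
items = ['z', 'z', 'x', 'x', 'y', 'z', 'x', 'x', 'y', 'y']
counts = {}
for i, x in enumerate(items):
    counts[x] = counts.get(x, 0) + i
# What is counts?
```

Initial: counts = {}, items = ['z', 'z', 'x', 'x', 'y', 'z', 'x', 'x', 'y', 'y']
i=0, x='z': counts = {'z': 0}
i=1, x='z': counts = {'z': 1}
i=2, x='x': counts = {'z': 1, 'x': 2}
i=3, x='x': counts = {'z': 1, 'x': 5}
i=4, x='y': counts = {'z': 1, 'x': 5, 'y': 4}
i=5, x='z': counts = {'z': 6, 'x': 5, 'y': 4}
i=6, x='x': counts = {'z': 6, 'x': 11, 'y': 4}
i=7, x='x': counts = {'z': 6, 'x': 18, 'y': 4}
i=8, x='y': counts = {'z': 6, 'x': 18, 'y': 12}
i=9, x='y': counts = {'z': 6, 'x': 18, 'y': 21}

{'z': 6, 'x': 18, 'y': 21}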